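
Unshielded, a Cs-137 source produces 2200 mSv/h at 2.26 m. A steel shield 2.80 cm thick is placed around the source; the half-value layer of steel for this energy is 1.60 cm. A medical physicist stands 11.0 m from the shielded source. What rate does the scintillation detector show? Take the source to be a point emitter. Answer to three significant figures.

27.6 mSv/h

Distance alone: 2200 × (2.26/11.0)² = 2200 × 0.04221 = 92.86 mSv/h.
Shield: 2.80/1.60 = 1.750 half-value layers → attenuation 2^(−1.750) = 0.2973.
Combined: 92.86 × 0.2973 = 27.61 mSv/h.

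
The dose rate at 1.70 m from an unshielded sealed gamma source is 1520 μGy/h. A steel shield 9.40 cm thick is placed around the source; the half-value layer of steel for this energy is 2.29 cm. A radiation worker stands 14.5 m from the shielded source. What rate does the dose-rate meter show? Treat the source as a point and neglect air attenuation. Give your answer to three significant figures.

Distance alone: 1520 × (1.70/14.5)² = 1520 × 0.01375 = 20.90 μGy/h.
Shield: 9.40/2.29 = 4.105 half-value layers → attenuation 2^(−4.105) = 0.05811.
Combined: 20.90 × 0.05811 = 1.214 μGy/h.

1.21 μGy/h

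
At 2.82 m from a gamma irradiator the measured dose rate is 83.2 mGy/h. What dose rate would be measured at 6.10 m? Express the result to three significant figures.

17.8 mGy/h

Using I₁d₁² = I₂d₂², scaling from 2.82 m to 6.10 m:
83.2 × (2.82/6.10)² = 83.2 × 0.2137 = 17.78 mGy/h.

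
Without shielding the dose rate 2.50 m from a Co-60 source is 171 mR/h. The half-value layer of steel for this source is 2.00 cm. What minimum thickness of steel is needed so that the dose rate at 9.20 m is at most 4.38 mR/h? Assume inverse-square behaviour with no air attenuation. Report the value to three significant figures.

At 9.20 m, distance alone gives 171 × (2.50/9.20)² = 171 × 0.07384 = 12.63 mR/h.
Further attenuation needed: 12.63/4.38 = 2.884.
n = log₂(2.884) = 1.528 half-value layers.
Thickness = 1.528 × 2.00 cm = 3.056 cm.

3.06 cm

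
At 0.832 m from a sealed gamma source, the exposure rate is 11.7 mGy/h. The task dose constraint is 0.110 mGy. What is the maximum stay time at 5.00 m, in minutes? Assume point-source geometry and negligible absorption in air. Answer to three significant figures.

Since intensity falls as 1/r², rate at 5.00 m:
(0.832/5.00)² = 0.02769, so 11.7 × 0.02769 = 0.3240 mGy/h.
Stay time = 0.110 mGy ÷ 0.3240 mGy/h = 0.3395 h = 20.37 min.

20.4 min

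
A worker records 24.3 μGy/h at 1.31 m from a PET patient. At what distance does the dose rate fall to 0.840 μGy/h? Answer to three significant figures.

7.05 m

Using I₁d₁² = I₂d₂², d₂ = d₁·√(I₁/I₂).
I₁/I₂ = 24.3/0.840 = 28.93, so d₂ = 1.31 × √28.93 = 7.046 m.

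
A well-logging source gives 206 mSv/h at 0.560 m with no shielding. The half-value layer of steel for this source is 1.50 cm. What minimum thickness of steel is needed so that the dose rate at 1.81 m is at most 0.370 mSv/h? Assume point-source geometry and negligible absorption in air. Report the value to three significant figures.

8.60 cm

At 1.81 m, distance alone gives (0.560/1.81)² = 0.09572, so 206 × 0.09572 = 19.72 mSv/h.
Further attenuation needed: 19.72/0.370 = 53.30.
n = log₂(53.30) = 5.736 half-value layers.
Thickness = 5.736 × 1.50 cm = 8.604 cm.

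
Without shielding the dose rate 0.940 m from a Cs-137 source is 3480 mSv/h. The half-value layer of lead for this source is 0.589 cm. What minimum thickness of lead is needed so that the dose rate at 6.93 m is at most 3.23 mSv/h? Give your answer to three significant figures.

At 6.93 m, distance alone gives (0.940/6.93)² = 0.01840, so 3480 × 0.01840 = 64.03 mSv/h.
Further attenuation needed: 64.03/3.23 = 19.82.
n = log₂(19.82) = 4.309 half-value layers.
Thickness = 4.309 × 0.589 cm = 2.538 cm.

2.54 cm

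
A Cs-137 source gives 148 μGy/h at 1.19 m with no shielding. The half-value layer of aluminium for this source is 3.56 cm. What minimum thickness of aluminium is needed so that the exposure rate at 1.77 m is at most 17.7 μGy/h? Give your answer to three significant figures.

At 1.77 m, distance alone gives 148 × (1.19/1.77)² = 148 × 0.4520 = 66.90 μGy/h.
Further attenuation needed: 66.90/17.7 = 3.780.
n = log₂(3.780) = 1.918 half-value layers.
Thickness = 1.918 × 3.56 cm = 6.828 cm.

6.83 cm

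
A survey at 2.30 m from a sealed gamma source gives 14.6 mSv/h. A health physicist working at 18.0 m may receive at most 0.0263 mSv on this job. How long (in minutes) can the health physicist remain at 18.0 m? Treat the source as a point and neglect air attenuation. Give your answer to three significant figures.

6.62 min

Since intensity falls as 1/r², rate at 18.0 m:
(2.30/18.0)² = 0.01633, so 14.6 × 0.01633 = 0.2384 mSv/h.
Stay time = 0.0263 mSv ÷ 0.2384 mSv/h = 0.1103 h = 6.618 min.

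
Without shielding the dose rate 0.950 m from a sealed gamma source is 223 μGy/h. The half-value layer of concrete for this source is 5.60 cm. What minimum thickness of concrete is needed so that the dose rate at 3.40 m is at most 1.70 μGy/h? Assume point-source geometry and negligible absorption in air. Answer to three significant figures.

18.8 cm

At 3.40 m, distance alone gives (0.950/3.40)² = 0.07807, so 223 × 0.07807 = 17.41 μGy/h.
Further attenuation needed: 17.41/1.70 = 10.24.
n = log₂(10.24) = 3.356 half-value layers.
Thickness = 3.356 × 5.60 cm = 18.79 cm.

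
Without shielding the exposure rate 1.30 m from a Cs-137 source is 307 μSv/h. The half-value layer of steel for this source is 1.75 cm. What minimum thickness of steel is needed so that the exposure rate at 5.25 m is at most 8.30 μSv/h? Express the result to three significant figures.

At 5.25 m, distance alone gives (1.30/5.25)² = 0.06132, so 307 × 0.06132 = 18.83 μSv/h.
Further attenuation needed: 18.83/8.30 = 2.269.
n = log₂(2.269) = 1.182 half-value layers.
Thickness = 1.182 × 1.75 cm = 2.068 cm.

2.07 cm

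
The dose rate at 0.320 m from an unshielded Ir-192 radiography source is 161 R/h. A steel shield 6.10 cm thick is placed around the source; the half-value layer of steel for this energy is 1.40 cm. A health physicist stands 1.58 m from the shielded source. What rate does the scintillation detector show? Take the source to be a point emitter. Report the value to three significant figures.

0.322 R/h

Distance alone: (0.320/1.58)² = 0.04102, so 161 × 0.04102 = 6.604 R/h.
Shield: 6.10/1.40 = 4.357 half-value layers → attenuation 2^(−4.357) = 0.04880.
Combined: 6.604 × 0.04880 = 0.3223 R/h.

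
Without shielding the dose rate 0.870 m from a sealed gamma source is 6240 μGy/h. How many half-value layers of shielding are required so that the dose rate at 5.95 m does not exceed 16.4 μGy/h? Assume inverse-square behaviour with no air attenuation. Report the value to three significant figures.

At 5.95 m, distance alone gives 6240 × (0.870/5.95)² = 6240 × 0.02138 = 133.4 μGy/h.
Further attenuation needed: 133.4/16.4 = 8.134.
n = log₂(8.134) = 3.024 half-value layers.

3.02 half-value layers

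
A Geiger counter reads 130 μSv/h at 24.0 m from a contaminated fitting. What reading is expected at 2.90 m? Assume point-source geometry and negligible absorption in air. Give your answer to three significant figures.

Intensity scales as (d₁/d₂)², so the rate at 2.90 m is
(24.0/2.90)² = 68.49, so 130 × 68.49 = 8904 μSv/h.

8900 μSv/h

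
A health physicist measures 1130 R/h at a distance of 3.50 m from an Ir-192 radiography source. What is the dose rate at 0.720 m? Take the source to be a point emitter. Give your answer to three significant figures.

Applying the 1/r² law, the rate at 0.720 m is
(3.50/0.720)² = 23.63, so 1130 × 23.63 = 26700 R/h.

26700 R/h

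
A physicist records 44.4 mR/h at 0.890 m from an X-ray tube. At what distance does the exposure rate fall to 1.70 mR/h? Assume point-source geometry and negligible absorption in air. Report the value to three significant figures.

Intensity scales as (d₁/d₂)², so d₂ = d₁·√(I₁/I₂).
I₁/I₂ = 44.4/1.70 = 26.12, so d₂ = 0.890 × √26.12 = 4.549 m.

4.55 m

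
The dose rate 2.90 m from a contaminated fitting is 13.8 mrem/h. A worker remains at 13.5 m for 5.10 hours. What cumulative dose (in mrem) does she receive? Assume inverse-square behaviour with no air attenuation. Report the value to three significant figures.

3.25 mrem

Using I₁d₁² = I₂d₂², rate at 13.5 m:
13.8 × (2.90/13.5)² = 13.8 × 0.04615 = 0.6369 mrem/h.
Dose = rate × time = 0.6369 mrem/h × 5.100 h = 3.248 mrem.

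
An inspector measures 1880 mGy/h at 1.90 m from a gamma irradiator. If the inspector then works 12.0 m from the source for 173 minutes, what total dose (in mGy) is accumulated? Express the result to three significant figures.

By the inverse-square law, rate at 12.0 m:
(1.90/12.0)² = 0.02507, so 1880 × 0.02507 = 47.13 mGy/h.
Dose = rate × time = 47.13 mGy/h × 2.883 h = 135.9 mGy.

136 mGy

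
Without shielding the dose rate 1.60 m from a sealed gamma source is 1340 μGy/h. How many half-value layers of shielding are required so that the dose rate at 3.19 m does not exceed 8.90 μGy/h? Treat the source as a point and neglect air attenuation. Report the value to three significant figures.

At 3.19 m, distance alone gives (1.60/3.19)² = 0.2516, so 1340 × 0.2516 = 337.1 μGy/h.
Further attenuation needed: 337.1/8.90 = 37.88.
n = log₂(37.88) = 5.243 half-value layers.

5.24 half-value layers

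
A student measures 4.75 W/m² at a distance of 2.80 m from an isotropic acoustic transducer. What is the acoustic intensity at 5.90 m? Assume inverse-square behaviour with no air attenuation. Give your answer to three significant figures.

1.07 W/m²

Applying the 1/r² law, the rate at 5.90 m is
(2.80/5.90)² = 0.2252, so 4.75 × 0.2252 = 1.070 W/m².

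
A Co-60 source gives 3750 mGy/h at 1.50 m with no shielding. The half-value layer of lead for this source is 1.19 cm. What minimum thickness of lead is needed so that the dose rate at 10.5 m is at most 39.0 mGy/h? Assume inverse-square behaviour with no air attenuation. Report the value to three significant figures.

At 10.5 m, distance alone gives (1.50/10.5)² = 0.02041, so 3750 × 0.02041 = 76.54 mGy/h.
Further attenuation needed: 76.54/39.0 = 1.963.
n = log₂(1.963) = 0.9731 half-value layers.
Thickness = 0.9731 × 1.19 cm = 1.158 cm.

1.16 cm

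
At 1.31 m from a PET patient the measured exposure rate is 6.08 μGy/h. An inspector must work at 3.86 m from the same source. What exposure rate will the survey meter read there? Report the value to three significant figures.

Applying the 1/r² law, scaling from 1.31 m to 3.86 m:
(1.31/3.86)² = 0.1152, so 6.08 × 0.1152 = 0.7004 μGy/h.

0.700 μGy/h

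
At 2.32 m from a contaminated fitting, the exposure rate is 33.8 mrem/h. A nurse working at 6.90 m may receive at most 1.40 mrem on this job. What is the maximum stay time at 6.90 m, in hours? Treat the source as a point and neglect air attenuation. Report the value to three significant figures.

0.366 h

By the inverse-square law, rate at 6.90 m:
(2.32/6.90)² = 0.1131, so 33.8 × 0.1131 = 3.823 mrem/h.
Stay time = 1.40 mrem ÷ 3.823 mrem/h = 0.3662 h.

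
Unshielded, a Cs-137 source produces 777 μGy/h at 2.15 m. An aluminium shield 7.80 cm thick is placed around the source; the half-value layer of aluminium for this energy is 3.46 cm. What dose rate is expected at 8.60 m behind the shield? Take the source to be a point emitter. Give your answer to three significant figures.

Distance alone: (2.15/8.60)² = 0.06250, so 777 × 0.06250 = 48.56 μGy/h.
Shield: 7.80/3.46 = 2.254 half-value layers → attenuation 2^(−2.254) = 0.2096.
Combined: 48.56 × 0.2096 = 10.18 μGy/h.

10.2 μGy/h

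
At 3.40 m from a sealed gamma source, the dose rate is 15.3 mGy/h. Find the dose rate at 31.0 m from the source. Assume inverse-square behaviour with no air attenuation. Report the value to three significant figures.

0.184 mGy/h

Since intensity falls as 1/r², the rate at 31.0 m is
(3.40/31.0)² = 0.01203, so 15.3 × 0.01203 = 0.1841 mGy/h.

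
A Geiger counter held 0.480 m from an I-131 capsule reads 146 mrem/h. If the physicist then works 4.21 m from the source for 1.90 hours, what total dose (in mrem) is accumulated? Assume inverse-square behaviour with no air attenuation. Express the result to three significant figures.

Since intensity falls as 1/r², rate at 4.21 m:
(0.480/4.21)² = 0.01300, so 146 × 0.01300 = 1.898 mrem/h.
Dose = rate × time = 1.898 mrem/h × 1.900 h = 3.606 mrem.

3.61 mrem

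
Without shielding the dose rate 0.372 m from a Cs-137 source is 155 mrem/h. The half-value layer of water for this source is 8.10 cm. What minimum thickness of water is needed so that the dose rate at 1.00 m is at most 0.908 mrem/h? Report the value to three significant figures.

37.0 cm

At 1.00 m, distance alone gives 155 × (0.372/1.00)² = 155 × 0.1384 = 21.45 mrem/h.
Further attenuation needed: 21.45/0.908 = 23.62.
n = log₂(23.62) = 4.562 half-value layers.
Thickness = 4.562 × 8.10 cm = 36.95 cm.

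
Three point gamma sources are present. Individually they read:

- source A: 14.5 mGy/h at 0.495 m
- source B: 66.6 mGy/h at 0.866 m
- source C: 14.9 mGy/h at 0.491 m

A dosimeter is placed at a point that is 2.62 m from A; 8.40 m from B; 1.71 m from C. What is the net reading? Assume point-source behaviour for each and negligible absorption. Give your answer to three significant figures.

2.45 mGy/h

By superposition, sum each source's inverse-square contribution:
A: 14.5 × (0.495/2.62)² = 0.5176 mGy/h
B: 66.6 × (0.866/8.40)² = 0.7079 mGy/h
C: 14.9 × (0.491/1.71)² = 1.228 mGy/h
Total = 0.5176 + 0.7079 + 1.228 = 2.454 mGy/h.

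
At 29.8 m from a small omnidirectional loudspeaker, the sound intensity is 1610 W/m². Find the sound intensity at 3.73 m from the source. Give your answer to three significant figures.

Since intensity falls as 1/r², the rate at 3.73 m is
1610 × (29.8/3.73)² = 1610 × 63.83 = 102800 W/m².

103000 W/m²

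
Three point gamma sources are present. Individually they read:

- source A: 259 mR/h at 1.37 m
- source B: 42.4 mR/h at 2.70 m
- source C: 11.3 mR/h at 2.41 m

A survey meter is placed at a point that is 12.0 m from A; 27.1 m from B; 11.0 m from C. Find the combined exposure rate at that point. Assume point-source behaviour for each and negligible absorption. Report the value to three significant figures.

Each source contributes Iᵢ·(dᵢ/rᵢ)²; contributions add.
A: 259 × (1.37/12.0)² = 3.376 mR/h
B: 42.4 × (2.70/27.1)² = 0.4209 mR/h
C: 11.3 × (2.41/11.0)² = 0.5424 mR/h
Total = 3.376 + 0.4209 + 0.5424 = 4.339 mR/h.

4.34 mR/h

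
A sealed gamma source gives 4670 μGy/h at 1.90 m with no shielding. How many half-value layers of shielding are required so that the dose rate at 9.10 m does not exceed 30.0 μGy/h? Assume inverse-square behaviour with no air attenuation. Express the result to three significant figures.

At 9.10 m, distance alone gives (1.90/9.10)² = 0.04359, so 4670 × 0.04359 = 203.6 μGy/h.
Further attenuation needed: 203.6/30.0 = 6.787.
n = log₂(6.787) = 2.763 half-value layers.

2.76 half-value layers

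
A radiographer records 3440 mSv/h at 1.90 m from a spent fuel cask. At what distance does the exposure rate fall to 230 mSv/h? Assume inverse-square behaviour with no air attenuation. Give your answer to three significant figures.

7.35 m

By the inverse-square law, d₂ = d₁·√(I₁/I₂).
I₁/I₂ = 3440/230 = 14.96, so d₂ = 1.90 × √14.96 = 7.349 m.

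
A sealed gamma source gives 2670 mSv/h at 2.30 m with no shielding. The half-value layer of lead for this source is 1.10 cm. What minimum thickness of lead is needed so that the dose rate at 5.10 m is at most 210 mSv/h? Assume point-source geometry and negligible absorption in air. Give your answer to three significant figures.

At 5.10 m, distance alone gives 2670 × (2.30/5.10)² = 2670 × 0.2034 = 543.1 mSv/h.
Further attenuation needed: 543.1/210 = 2.586.
n = log₂(2.586) = 1.371 half-value layers.
Thickness = 1.371 × 1.10 cm = 1.508 cm.

1.51 cm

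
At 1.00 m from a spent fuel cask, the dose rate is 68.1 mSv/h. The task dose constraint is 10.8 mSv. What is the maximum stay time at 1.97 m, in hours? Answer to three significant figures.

By the inverse-square law, rate at 1.97 m:
(1.00/1.97)² = 0.2577, so 68.1 × 0.2577 = 17.55 mSv/h.
Stay time = 10.8 mSv ÷ 17.55 mSv/h = 0.6154 h.

0.615 h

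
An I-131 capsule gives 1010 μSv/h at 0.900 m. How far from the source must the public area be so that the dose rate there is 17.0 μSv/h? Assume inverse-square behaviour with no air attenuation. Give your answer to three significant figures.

6.94 m

Intensity scales as (d₁/d₂)², so d₂ = d₁·√(I₁/I₂).
I₁/I₂ = 1010/17.0 = 59.41, so d₂ = 0.900 × √59.41 = 6.937 m.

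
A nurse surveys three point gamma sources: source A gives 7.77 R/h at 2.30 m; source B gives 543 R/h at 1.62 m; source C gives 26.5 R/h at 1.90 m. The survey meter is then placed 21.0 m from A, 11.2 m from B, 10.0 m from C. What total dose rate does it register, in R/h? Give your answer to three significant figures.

By superposition, sum each source's inverse-square contribution:
A: 7.77 × (2.30/21.0)² = 0.09320 R/h
B: 543 × (1.62/11.2)² = 11.36 R/h
C: 26.5 × (1.90/10.0)² = 0.9567 R/h
Total = 0.09320 + 11.36 + 0.9567 = 12.41 R/h.

12.4 R/h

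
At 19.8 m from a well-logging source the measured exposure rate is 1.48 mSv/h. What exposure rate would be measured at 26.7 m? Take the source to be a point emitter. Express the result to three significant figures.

Using I₁d₁² = I₂d₂², scaling from 19.8 m to 26.7 m:
(19.8/26.7)² = 0.5499, so 1.48 × 0.5499 = 0.8139 mSv/h.

0.814 mSv/h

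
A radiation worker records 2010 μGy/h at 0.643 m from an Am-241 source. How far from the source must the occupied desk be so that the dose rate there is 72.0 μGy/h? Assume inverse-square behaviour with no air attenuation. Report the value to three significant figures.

3.40 m

Intensity scales as (d₁/d₂)², so d₂ = d₁·√(I₁/I₂).
I₁/I₂ = 2010/72.0 = 27.92, so d₂ = 0.643 × √27.92 = 3.398 m.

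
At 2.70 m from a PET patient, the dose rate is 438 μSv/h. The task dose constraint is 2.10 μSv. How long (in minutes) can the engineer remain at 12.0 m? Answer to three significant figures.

Using I₁d₁² = I₂d₂², rate at 12.0 m:
438 × (2.70/12.0)² = 438 × 0.05063 = 22.18 μSv/h.
Stay time = 2.10 μSv ÷ 22.18 μSv/h = 0.09468 h = 5.681 min.

5.68 min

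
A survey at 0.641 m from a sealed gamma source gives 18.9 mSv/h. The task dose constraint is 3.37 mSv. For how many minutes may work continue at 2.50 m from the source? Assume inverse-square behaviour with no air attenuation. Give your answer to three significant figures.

Applying the 1/r² law, rate at 2.50 m:
18.9 × (0.641/2.50)² = 18.9 × 0.06574 = 1.242 mSv/h.
Stay time = 3.37 mSv ÷ 1.242 mSv/h = 2.713 h = 162.8 min.

163 min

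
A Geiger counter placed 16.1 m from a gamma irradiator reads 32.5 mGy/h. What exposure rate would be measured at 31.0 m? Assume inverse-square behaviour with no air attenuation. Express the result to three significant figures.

8.77 mGy/h

Since intensity falls as 1/r², scaling from 16.1 m to 31.0 m:
32.5 × (16.1/31.0)² = 32.5 × 0.2697 = 8.765 mGy/h.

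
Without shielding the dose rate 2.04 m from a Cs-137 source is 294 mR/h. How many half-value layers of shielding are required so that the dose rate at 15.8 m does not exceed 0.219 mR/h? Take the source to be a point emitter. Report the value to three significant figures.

At 15.8 m, distance alone gives (2.04/15.8)² = 0.01667, so 294 × 0.01667 = 4.901 mR/h.
Further attenuation needed: 4.901/0.219 = 22.38.
n = log₂(22.38) = 4.484 half-value layers.

4.48 half-value layers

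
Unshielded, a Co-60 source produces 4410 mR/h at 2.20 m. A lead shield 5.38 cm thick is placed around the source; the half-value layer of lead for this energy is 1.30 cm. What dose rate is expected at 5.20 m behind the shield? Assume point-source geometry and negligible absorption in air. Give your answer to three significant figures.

Distance alone: 4410 × (2.20/5.20)² = 4410 × 0.1790 = 789.4 mR/h.
Shield: 5.38/1.30 = 4.138 half-value layers → attenuation 2^(−4.138) = 0.05680.
Combined: 789.4 × 0.05680 = 44.84 mR/h.

44.8 mR/h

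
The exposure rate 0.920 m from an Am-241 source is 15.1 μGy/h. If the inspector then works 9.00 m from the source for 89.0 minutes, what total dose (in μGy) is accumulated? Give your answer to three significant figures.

Since intensity falls as 1/r², rate at 9.00 m:
15.1 × (0.920/9.00)² = 15.1 × 0.01045 = 0.1578 μGy/h.
Dose = rate × time = 0.1578 μGy/h × 1.483 h = 0.2340 μGy.

0.234 μGy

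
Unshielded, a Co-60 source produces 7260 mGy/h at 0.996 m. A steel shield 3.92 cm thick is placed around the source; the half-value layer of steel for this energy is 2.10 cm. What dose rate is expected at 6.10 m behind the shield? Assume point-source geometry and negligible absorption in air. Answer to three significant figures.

53.1 mGy/h

Distance alone: (0.996/6.10)² = 0.02666, so 7260 × 0.02666 = 193.6 mGy/h.
Shield: 3.92/2.10 = 1.867 half-value layers → attenuation 2^(−1.867) = 0.2741.
Combined: 193.6 × 0.2741 = 53.07 mGy/h.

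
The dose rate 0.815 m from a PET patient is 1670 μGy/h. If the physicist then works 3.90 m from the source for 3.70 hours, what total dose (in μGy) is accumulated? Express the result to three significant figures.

Using I₁d₁² = I₂d₂², rate at 3.90 m:
(0.815/3.90)² = 0.04367, so 1670 × 0.04367 = 72.93 μGy/h.
Dose = rate × time = 72.93 μGy/h × 3.700 h = 269.8 μGy.

270 μGy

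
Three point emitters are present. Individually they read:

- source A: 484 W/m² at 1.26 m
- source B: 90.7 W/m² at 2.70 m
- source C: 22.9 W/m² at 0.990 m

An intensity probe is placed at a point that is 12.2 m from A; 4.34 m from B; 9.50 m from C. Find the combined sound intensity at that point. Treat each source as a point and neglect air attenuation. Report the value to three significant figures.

Each source contributes Iᵢ·(dᵢ/rᵢ)²; contributions add.
A: 484 × (1.26/12.2)² = 5.163 W/m²
B: 90.7 × (2.70/4.34)² = 35.10 W/m²
C: 22.9 × (0.990/9.50)² = 0.2487 W/m²
Total = 5.163 + 35.10 + 0.2487 = 40.51 W/m².

40.5 W/m²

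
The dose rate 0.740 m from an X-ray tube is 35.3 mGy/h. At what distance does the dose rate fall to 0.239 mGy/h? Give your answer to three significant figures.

8.99 m

Since intensity falls as 1/r², d₂ = d₁·√(I₁/I₂).
I₁/I₂ = 35.3/0.239 = 147.7, so d₂ = 0.740 × √147.7 = 8.993 m.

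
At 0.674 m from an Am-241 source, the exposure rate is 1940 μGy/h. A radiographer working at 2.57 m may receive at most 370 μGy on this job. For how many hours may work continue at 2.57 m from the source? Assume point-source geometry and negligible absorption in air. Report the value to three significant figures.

Applying the 1/r² law, rate at 2.57 m:
(0.674/2.57)² = 0.06878, so 1940 × 0.06878 = 133.4 μGy/h.
Stay time = 370 μGy ÷ 133.4 μGy/h = 2.774 h.

2.77 h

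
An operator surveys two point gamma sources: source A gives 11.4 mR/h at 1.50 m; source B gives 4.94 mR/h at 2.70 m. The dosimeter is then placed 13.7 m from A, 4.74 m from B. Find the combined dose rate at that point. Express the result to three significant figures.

1.74 mR/h

Each source contributes Iᵢ·(dᵢ/rᵢ)²; contributions add.
A: 11.4 × (1.50/13.7)² = 0.1367 mR/h
B: 4.94 × (2.70/4.74)² = 1.603 mR/h
Total = 0.1367 + 1.603 = 1.740 mR/h.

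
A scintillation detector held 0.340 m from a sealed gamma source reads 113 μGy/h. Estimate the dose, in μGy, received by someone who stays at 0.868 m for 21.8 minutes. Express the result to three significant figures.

6.30 μGy

Since intensity falls as 1/r², rate at 0.868 m:
113 × (0.340/0.868)² = 113 × 0.1534 = 17.33 μGy/h.
Dose = rate × time = 17.33 μGy/h × 0.3633 h = 6.296 μGy.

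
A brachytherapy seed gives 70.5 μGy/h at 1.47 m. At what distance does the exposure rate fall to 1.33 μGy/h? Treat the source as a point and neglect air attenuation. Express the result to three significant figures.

Since intensity falls as 1/r², d₂ = d₁·√(I₁/I₂).
I₁/I₂ = 70.5/1.33 = 53.01, so d₂ = 1.47 × √53.01 = 10.70 m.

10.7 m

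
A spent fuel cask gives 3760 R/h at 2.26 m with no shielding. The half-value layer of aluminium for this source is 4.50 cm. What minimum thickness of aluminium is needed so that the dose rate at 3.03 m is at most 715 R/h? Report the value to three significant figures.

At 3.03 m, distance alone gives (2.26/3.03)² = 0.5563, so 3760 × 0.5563 = 2092 R/h.
Further attenuation needed: 2092/715 = 2.926.
n = log₂(2.926) = 1.549 half-value layers.
Thickness = 1.549 × 4.50 cm = 6.970 cm.

6.97 cm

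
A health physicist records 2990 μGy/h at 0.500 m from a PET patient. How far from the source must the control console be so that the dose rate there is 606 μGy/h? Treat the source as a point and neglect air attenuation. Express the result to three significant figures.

Intensity scales as (d₁/d₂)², so d₂ = d₁·√(I₁/I₂).
I₁/I₂ = 2990/606 = 4.934, so d₂ = 0.500 × √4.934 = 1.111 m.

1.11 m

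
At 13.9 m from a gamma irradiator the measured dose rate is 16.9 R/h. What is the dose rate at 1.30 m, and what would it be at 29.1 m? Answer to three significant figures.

Intensity scales as (d₁/d₂)², so
At 1.30 m: 16.9 × (13.9/1.30)² = 16.9 × 114.3 = 1932 R/h
At 29.1 m: 1932 × (1.30/29.1)² = 1932 × 0.001996 = 3.856 R/h.

1930 R/h; 3.86 R/h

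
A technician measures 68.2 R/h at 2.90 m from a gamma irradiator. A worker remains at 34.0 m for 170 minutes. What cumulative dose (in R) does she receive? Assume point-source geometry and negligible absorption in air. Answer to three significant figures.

Since intensity falls as 1/r², rate at 34.0 m:
68.2 × (2.90/34.0)² = 68.2 × 0.007275 = 0.4962 R/h.
Dose = rate × time = 0.4962 R/h × 2.833 h = 1.406 R.

1.41 R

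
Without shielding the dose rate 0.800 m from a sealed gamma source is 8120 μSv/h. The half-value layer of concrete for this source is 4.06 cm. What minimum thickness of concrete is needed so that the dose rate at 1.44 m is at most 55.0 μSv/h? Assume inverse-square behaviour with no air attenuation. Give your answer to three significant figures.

22.4 cm

At 1.44 m, distance alone gives 8120 × (0.800/1.44)² = 8120 × 0.3086 = 2506 μSv/h.
Further attenuation needed: 2506/55.0 = 45.56.
n = log₂(45.56) = 5.510 half-value layers.
Thickness = 5.510 × 4.06 cm = 22.37 cm.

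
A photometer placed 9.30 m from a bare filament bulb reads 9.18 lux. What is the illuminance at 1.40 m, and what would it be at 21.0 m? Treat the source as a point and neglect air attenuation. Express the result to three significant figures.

Applying the 1/r² law,
At 1.40 m: (9.30/1.40)² = 44.13, so 9.18 × 44.13 = 405.1 lux
At 21.0 m: (1.40/21.0)² = 0.004444, so 405.1 × 0.004444 = 1.800 lux.

405 lux; 1.80 lux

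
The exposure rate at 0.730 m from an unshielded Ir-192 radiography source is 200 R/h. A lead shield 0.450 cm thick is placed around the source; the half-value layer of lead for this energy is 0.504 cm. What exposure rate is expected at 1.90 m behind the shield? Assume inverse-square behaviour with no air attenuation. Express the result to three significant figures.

Distance alone: 200 × (0.730/1.90)² = 200 × 0.1476 = 29.52 R/h.
Shield: 0.450/0.504 = 0.8929 half-value layers → attenuation 2^(−0.8929) = 0.5385.
Combined: 29.52 × 0.5385 = 15.90 R/h.

15.9 R/h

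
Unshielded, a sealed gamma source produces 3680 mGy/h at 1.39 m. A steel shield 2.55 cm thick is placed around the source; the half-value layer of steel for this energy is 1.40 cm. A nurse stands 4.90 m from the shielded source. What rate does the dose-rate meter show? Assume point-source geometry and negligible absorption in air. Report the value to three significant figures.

Distance alone: (1.39/4.90)² = 0.08047, so 3680 × 0.08047 = 296.1 mGy/h.
Shield: 2.55/1.40 = 1.821 half-value layers → attenuation 2^(−1.821) = 0.2830.
Combined: 296.1 × 0.2830 = 83.80 mGy/h.

83.8 mGy/h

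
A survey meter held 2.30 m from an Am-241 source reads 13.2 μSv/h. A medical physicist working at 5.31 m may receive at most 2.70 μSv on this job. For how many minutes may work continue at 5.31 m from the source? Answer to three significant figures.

65.4 min

Using I₁d₁² = I₂d₂², rate at 5.31 m:
13.2 × (2.30/5.31)² = 13.2 × 0.1876 = 2.476 μSv/h.
Stay time = 2.70 μSv ÷ 2.476 μSv/h = 1.090 h = 65.40 min.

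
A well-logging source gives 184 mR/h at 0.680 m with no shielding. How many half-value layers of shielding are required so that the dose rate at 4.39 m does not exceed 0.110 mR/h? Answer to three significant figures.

At 4.39 m, distance alone gives 184 × (0.680/4.39)² = 184 × 0.02399 = 4.414 mR/h.
Further attenuation needed: 4.414/0.110 = 40.13.
n = log₂(40.13) = 5.327 half-value layers.

5.33 half-value layers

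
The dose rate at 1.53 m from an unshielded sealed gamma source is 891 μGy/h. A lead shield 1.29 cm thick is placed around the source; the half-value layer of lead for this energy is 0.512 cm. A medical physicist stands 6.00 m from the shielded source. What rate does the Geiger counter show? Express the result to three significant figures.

10.1 μGy/h

Distance alone: 891 × (1.53/6.00)² = 891 × 0.06502 = 57.93 μGy/h.
Shield: 1.29/0.512 = 2.520 half-value layers → attenuation 2^(−2.520) = 0.1743.
Combined: 57.93 × 0.1743 = 10.10 μGy/h.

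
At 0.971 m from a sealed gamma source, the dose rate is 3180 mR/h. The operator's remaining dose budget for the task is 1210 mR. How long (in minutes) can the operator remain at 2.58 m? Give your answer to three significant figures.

161 min

Intensity scales as (d₁/d₂)², so rate at 2.58 m:
3180 × (0.971/2.58)² = 3180 × 0.1416 = 450.3 mR/h.
Stay time = 1210 mR ÷ 450.3 mR/h = 2.687 h = 161.2 min.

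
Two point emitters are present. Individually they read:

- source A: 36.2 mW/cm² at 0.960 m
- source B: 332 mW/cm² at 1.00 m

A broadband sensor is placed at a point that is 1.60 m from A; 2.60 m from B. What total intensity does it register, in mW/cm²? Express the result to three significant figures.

Each source contributes Iᵢ·(dᵢ/rᵢ)²; contributions add.
A: 36.2 × (0.960/1.60)² = 13.03 mW/cm²
B: 332 × (1.00/2.60)² = 49.11 mW/cm²
Total = 13.03 + 49.11 = 62.14 mW/cm².

62.1 mW/cm²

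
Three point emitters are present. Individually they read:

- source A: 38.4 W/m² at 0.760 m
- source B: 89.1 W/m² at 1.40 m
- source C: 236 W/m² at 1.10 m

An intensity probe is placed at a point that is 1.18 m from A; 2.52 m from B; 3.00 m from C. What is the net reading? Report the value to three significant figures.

75.2 W/m²

Each source contributes Iᵢ·(dᵢ/rᵢ)²; contributions add.
A: 38.4 × (0.760/1.18)² = 15.93 W/m²
B: 89.1 × (1.40/2.52)² = 27.50 W/m²
C: 236 × (1.10/3.00)² = 31.73 W/m²
Total = 15.93 + 27.50 + 31.73 = 75.16 W/m².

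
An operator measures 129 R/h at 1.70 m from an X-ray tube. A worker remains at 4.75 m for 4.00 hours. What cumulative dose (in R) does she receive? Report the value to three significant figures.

66.1 R

Using I₁d₁² = I₂d₂², rate at 4.75 m:
(1.70/4.75)² = 0.1281, so 129 × 0.1281 = 16.52 R/h.
Dose = rate × time = 16.52 R/h × 4.000 h = 66.08 R.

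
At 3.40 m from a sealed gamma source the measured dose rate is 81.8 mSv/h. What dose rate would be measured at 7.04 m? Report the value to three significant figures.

By the inverse-square law, scaling from 3.40 m to 7.04 m:
(3.40/7.04)² = 0.2332, so 81.8 × 0.2332 = 19.08 mSv/h.

19.1 mSv/h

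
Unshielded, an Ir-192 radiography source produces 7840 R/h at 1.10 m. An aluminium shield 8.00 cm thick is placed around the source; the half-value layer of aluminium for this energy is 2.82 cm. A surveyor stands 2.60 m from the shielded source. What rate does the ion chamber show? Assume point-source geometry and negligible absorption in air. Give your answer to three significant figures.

Distance alone: (1.10/2.60)² = 0.1790, so 7840 × 0.1790 = 1403 R/h.
Shield: 8.00/2.82 = 2.837 half-value layers → attenuation 2^(−2.837) = 0.1400.
Combined: 1403 × 0.1400 = 196.4 R/h.

196 R/h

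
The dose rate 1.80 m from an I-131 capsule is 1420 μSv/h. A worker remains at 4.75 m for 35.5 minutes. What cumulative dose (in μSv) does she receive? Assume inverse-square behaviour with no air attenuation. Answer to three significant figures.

Intensity scales as (d₁/d₂)², so rate at 4.75 m:
1420 × (1.80/4.75)² = 1420 × 0.1436 = 203.9 μSv/h.
Dose = rate × time = 203.9 μSv/h × 0.5917 h = 120.6 μSv.

121 μSv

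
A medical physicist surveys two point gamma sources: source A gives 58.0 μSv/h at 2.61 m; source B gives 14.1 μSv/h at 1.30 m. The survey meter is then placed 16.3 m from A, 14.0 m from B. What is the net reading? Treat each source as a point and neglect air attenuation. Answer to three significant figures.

1.61 μSv/h

By superposition, sum each source's inverse-square contribution:
A: 58.0 × (2.61/16.3)² = 1.487 μSv/h
B: 14.1 × (1.30/14.0)² = 0.1216 μSv/h
Total = 1.487 + 0.1216 = 1.609 μSv/h.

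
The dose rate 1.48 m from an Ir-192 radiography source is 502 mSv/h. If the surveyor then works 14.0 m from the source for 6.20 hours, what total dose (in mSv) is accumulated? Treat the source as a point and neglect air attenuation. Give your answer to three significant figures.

Applying the 1/r² law, rate at 14.0 m:
(1.48/14.0)² = 0.01118, so 502 × 0.01118 = 5.612 mSv/h.
Dose = rate × time = 5.612 mSv/h × 6.200 h = 34.79 mSv.

34.8 mSv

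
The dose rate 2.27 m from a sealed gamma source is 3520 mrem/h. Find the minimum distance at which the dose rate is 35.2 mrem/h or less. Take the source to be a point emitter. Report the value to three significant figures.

22.7 m

Using I₁d₁² = I₂d₂², d₂ = d₁·√(I₁/I₂).
I₁/I₂ = 3520/35.2 = 100.0, so d₂ = 2.27 × √100.0 = 22.70 m.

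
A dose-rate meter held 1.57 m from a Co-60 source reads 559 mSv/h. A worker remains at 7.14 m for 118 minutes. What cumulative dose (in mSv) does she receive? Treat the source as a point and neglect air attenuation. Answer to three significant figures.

Intensity scales as (d₁/d₂)², so rate at 7.14 m:
(1.57/7.14)² = 0.04835, so 559 × 0.04835 = 27.03 mSv/h.
Dose = rate × time = 27.03 mSv/h × 1.967 h = 53.17 mSv.

53.2 mSv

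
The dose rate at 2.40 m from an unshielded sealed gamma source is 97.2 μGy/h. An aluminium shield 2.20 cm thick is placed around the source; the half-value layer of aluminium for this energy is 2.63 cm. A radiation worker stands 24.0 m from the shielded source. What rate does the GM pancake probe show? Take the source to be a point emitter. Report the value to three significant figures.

Distance alone: 97.2 × (2.40/24.0)² = 97.2 × 0.01000 = 0.9720 μGy/h.
Shield: 2.20/2.63 = 0.8365 half-value layers → attenuation 2^(−0.8365) = 0.5600.
Combined: 0.9720 × 0.5600 = 0.5443 μGy/h.

0.544 μGy/h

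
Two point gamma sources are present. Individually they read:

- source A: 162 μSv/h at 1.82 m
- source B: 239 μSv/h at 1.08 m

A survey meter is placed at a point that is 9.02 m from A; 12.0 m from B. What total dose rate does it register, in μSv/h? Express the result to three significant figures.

Each source contributes Iᵢ·(dᵢ/rᵢ)²; contributions add.
A: 162 × (1.82/9.02)² = 6.595 μSv/h
B: 239 × (1.08/12.0)² = 1.936 μSv/h
Total = 6.595 + 1.936 = 8.531 μSv/h.

8.53 μSv/h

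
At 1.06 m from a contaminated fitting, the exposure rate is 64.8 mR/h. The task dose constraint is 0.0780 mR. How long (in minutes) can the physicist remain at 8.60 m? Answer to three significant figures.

4.75 min

Applying the 1/r² law, rate at 8.60 m:
(1.06/8.60)² = 0.01519, so 64.8 × 0.01519 = 0.9843 mR/h.
Stay time = 0.0780 mR ÷ 0.9843 mR/h = 0.07924 h = 4.754 min.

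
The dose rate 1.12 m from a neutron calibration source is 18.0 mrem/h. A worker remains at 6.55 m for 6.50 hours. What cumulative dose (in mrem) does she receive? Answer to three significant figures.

3.42 mrem

Intensity scales as (d₁/d₂)², so rate at 6.55 m:
18.0 × (1.12/6.55)² = 18.0 × 0.02924 = 0.5263 mrem/h.
Dose = rate × time = 0.5263 mrem/h × 6.500 h = 3.421 mrem.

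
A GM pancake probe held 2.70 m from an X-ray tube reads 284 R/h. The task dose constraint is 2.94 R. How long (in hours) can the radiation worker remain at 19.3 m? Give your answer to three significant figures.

Applying the 1/r² law, rate at 19.3 m:
284 × (2.70/19.3)² = 284 × 0.01957 = 5.558 R/h.
Stay time = 2.94 R ÷ 5.558 R/h = 0.5290 h.

0.529 h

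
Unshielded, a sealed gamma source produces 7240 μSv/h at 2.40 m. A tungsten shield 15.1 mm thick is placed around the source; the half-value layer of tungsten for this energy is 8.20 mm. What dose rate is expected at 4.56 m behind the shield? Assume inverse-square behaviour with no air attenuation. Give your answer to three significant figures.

560 μSv/h

Distance alone: 7240 × (2.40/4.56)² = 7240 × 0.2770 = 2005 μSv/h.
Shield: 15.1/8.20 = 1.841 half-value layers → attenuation 2^(−1.841) = 0.2791.
Combined: 2005 × 0.2791 = 559.6 μSv/h.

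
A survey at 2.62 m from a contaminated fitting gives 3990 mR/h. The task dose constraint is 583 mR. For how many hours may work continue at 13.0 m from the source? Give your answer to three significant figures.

3.60 h

Since intensity falls as 1/r², rate at 13.0 m:
3990 × (2.62/13.0)² = 3990 × 0.04062 = 162.1 mR/h.
Stay time = 583 mR ÷ 162.1 mR/h = 3.597 h.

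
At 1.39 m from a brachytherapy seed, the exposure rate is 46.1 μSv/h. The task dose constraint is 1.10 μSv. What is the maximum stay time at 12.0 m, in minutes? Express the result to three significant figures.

Applying the 1/r² law, rate at 12.0 m:
(1.39/12.0)² = 0.01342, so 46.1 × 0.01342 = 0.6187 μSv/h.
Stay time = 1.10 μSv ÷ 0.6187 μSv/h = 1.778 h = 106.7 min.

107 min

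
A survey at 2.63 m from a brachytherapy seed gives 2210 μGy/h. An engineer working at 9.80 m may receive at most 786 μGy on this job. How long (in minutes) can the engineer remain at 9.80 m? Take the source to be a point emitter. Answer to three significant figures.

Intensity scales as (d₁/d₂)², so rate at 9.80 m:
(2.63/9.80)² = 0.07202, so 2210 × 0.07202 = 159.2 μGy/h.
Stay time = 786 μGy ÷ 159.2 μGy/h = 4.937 h = 296.2 min.

296 min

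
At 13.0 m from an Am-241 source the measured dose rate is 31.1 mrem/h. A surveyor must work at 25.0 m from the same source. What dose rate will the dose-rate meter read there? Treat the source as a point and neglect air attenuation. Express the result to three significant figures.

8.41 mrem/h

Since intensity falls as 1/r², scaling from 13.0 m to 25.0 m:
(13.0/25.0)² = 0.2704, so 31.1 × 0.2704 = 8.409 mrem/h.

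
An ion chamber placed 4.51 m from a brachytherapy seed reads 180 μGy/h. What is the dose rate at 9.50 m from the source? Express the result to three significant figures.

40.6 μGy/h

By the inverse-square law, scaling from 4.51 m to 9.50 m:
180 × (4.51/9.50)² = 180 × 0.2254 = 40.57 μGy/h.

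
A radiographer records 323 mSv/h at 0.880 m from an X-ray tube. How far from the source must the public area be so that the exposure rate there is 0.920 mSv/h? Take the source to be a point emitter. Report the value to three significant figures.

Applying the 1/r² law, d₂ = d₁·√(I₁/I₂).
I₁/I₂ = 323/0.920 = 351.1, so d₂ = 0.880 × √351.1 = 16.49 m.

16.5 m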